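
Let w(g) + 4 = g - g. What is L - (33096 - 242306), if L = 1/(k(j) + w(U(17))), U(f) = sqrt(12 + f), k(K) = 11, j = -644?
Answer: 1464471/7 ≈ 2.0921e+5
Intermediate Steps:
w(g) = -4 (w(g) = -4 + (g - g) = -4 + 0 = -4)
L = 1/7 (L = 1/(11 - 4) = 1/7 ≈ 0.14286)
L - (33096 - 242306) = 1/7 - (33096 - 242306) = 1/7 - 1*(-209210) = 1/7 + 209210 = 1464471/7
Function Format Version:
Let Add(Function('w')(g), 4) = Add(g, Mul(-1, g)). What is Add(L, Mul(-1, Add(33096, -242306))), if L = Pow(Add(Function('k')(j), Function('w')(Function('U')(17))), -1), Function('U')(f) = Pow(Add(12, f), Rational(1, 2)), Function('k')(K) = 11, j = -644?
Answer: Rational(1464471, 7) ≈ 2.0921e+5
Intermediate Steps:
Function('w')(g) = -4 (Function('w')(g) = Add(-4, Add(g, Mul(-1, g))) = Add(-4, 0) = -4)
L = Rational(1, 7) (L = Pow(Add(11, -4), -1) = Pow(7, -1) = Rational(1, 7) ≈ 0.14286)
Add(L, Mul(-1, Add(33096, -242306))) = Add(Rational(1, 7), Mul(-1, Add(33096, -242306))) = Add(Rational(1, 7), Mul(-1, -209210)) = Add(Rational(1, 7), 209210) = Rational(1464471, 7)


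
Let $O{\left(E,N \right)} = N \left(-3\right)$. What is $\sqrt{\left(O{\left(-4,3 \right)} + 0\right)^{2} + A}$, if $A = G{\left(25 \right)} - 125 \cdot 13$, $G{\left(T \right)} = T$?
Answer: $7 i \sqrt{31} \approx 38.974 i$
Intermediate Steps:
$O{\left(E,N \right)} = - 3 N$
$A = -1600$ ($A = 25 - 125 \cdot 13 = 25 - 1625 = -1600$)
$\sqrt{\left(O{\left(-4,3 \right)} + 0\right)^{2} + A} = \sqrt{\left(\left(-3\right) 3 + 0\right)^{2} - 1600} = \sqrt{\left(-9 + 0\right)^{2} - 1600} = \sqrt{\left(-9\right)^{2} - 1600} = \sqrt{81 - 1600} = \sqrt{-1519} = 7 i \sqrt{31}$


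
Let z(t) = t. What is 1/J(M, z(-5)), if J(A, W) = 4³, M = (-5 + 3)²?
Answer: 1/64 ≈ 0.015625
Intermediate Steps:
M = 4 (M = (-2)² = 4)
J(A, W) = 64
1/J(M, z(-5)) = 1/64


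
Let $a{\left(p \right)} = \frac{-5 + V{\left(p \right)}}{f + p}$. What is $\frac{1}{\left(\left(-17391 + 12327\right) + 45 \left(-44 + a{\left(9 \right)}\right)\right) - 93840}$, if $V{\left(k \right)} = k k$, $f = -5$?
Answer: $- \frac{1}{100029} \approx -9.9971 \cdot 10^{-6}$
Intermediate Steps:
$V{\left(k \right)} = k^{2}$
$a{\left(p \right)} = \frac{-5 + p^{2}}{-5 + p}$
$\frac{1}{\left(\left(-17391 + 12327\right) + 45 \left(-44 + a{\left(9 \right)}\right)\right) - 93840} = \frac{1}{\left(\left(-17391 + 12327\right) + 45 \left(-44 + \frac{-5 + 9^{2}}{-5 + 9}\right)\right) - 93840} = \frac{1}{\left(-5064 + 45 \left(-44 + \frac{-5 + 81}{4}\right)\right) - 93840} = \frac{1}{\left(-5064 + 45 \left(-44 + \frac{1}{4} \cdot 76\right)\right) - 93840} = \frac{1}{\left(-5064 + 45 \left(-44 + 19\right)\right) - 93840} = \frac{1}{\left(-5064 + 45 \left(-25\right)\right) - 93840} = \frac{1}{\left(-5064 - 1125\right) - 93840} = \frac{1}{-6189 - 93840} = \frac{1}{-100029} = - \frac{1}{100029}$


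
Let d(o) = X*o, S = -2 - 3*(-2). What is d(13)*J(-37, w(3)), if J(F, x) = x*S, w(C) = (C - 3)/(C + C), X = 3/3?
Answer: 0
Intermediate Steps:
X = 1 (X = 3*(⅓) = 1)
w(C) = (-3 + C)/(2*C) (w(C) = (-3 + C)/((2*C)) = (-3 + C)*(1/(2*C)) = (-3 + C)/(2*C))
S = 4 (S = -2 + 6 = 4)
J(F, x) = 4*x (J(F, x) = x*4 = 4*x)
d(o) = o (d(o) = 1*o = o)
d(13)*J(-37, w(3)) = 13*(4*((½)*(-3 + 3)/3)) = 13*(4*((½)*(⅓)*0)) = 13*(4*0) = 13*0 = 0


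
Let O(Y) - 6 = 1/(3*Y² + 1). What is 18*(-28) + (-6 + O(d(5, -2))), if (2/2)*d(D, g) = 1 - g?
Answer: -14111/28 ≈ -503.96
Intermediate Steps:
d(D, g) = 1 - g
O(Y) = 6 + 1/(1 + 3*Y²) (O(Y) = 6 + 1/(3*Y² + 1) = 6 + 1/(1 + 3*Y²))
18*(-28) + (-6 + O(d(5, -2))) = 18*(-28) + (-6 + (7 + 18*(1 - 1*(-2))²)/(1 + 3*(1 - 1*(-2))²)) = -504 + (-6 + (7 + 18*(1 + 2)²)/(1 + 3*(1 + 2)²)) = -504 + (-6 + (7 + 18*3²)/(1 + 3*3²)) = -504 + (-6 + (7 + 18*9)/(1 + 3*9)) = -504 + (-6 + (7 + 162)/(1 + 27)) = -504 + (-6 + 169/28) = -504 + 1/28 = -14111/28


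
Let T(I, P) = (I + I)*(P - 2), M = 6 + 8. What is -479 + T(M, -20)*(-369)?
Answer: 226825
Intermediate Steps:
M = 14
T(I, P) = 2*I*(-2 + P) (T(I, P) = (2*I)*(-2 + P) = 2*I*(-2 + P))
-479 + T(M, -20)*(-369) = -479 + (2*14*(-2 - 20))*(-369) = -479 + (2*14*(-22))*(-369) = -479 - 616*(-369) = -479 + 227304 = 226825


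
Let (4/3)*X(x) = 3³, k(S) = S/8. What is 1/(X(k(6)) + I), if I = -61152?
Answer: -4/244527 ≈ -1.6358e-5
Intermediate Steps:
k(S) = S/8 (k(S) = S*(⅛) = S/8)
X(x) = 81/4 (X(x) = (¾)*3³ = (¾)*27 = 81/4)
1/(X(k(6)) + I) = 1/(81/4 - 61152) = 1/(-244527/4) = -4/244527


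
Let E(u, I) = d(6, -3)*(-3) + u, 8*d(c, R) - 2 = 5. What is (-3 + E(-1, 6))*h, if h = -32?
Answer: 212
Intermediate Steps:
d(c, R) = 7/8 (d(c, R) = ¼ + (⅛)*5 = ¼ + 5/8 = 7/8)
E(u, I) = -21/8 + u (E(u, I) = (7/8)*(-3) + u = -21/8 + u)
(-3 + E(-1, 6))*h = (-3 + (-21/8 - 1))*(-32) = (-3 - 29/8)*(-32) = -53/8*(-32) = 212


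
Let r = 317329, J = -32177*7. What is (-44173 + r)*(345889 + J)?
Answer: 32956271400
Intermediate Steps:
J = -225239
(-44173 + r)*(345889 + J) = (-44173 + 317329)*(345889 - 225239) = 273156*120650 = 32956271400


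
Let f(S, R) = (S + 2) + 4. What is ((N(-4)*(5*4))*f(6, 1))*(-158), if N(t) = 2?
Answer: -75840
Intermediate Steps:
f(S, R) = 6 + S (f(S, R) = (2 + S) + 4 = 6 + S)
((N(-4)*(5*4))*f(6, 1))*(-158) = ((2*(5*4))*(6 + 6))*(-158) = ((2*20)*12)*(-158) = (40*12)*(-158) = 480*(-158) = -75840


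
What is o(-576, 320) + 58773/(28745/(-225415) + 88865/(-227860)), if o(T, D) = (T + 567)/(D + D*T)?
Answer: -2019825699555377247/17785332728000 ≈ -1.1357e+5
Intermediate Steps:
o(T, D) = (567 + T)/(D + D*T)
o(-576, 320) + 58773/(28745/(-225415) + 88865/(-227860)) = (567 - 576)/(320*(1 - 576)) + 58773/(28745/(-225415) + 88865/(-227860)) = (1/320)*(-9)/(-575) + 58773/(28745*(-1/225415) + 88865*(-1/227860)) = (1/320)*(-1/575)*(-9) + 58773/(-5749/45083 - 17773/45572) = 9/184000 + 58773/(-1063253587/2054522476) = 9/184000 + 58773*(-2054522476/1063253587) = 9/184000 - 10977313589268/96659417 = -2019825699555377247/17785332728000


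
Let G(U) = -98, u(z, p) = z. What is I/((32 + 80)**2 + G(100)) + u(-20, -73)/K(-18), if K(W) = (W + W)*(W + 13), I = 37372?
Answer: 161951/56007 ≈ 2.8916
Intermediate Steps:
K(W) = 2*W*(13 + W) (K(W) = (2*W)*(13 + W) = 2*W*(13 + W))
I/((32 + 80)**2 + G(100)) + u(-20, -73)/K(-18) = 37372/((32 + 80)**2 - 98) - 20*(-1/(36*(13 - 18))) = 37372/(112**2 - 98) - 20/(2*(-18)*(-5)) = 37372/(12544 - 98) - 20/180 = 37372/12446 - 20*1/180 = 37372*(1/12446) - 1/9 = 18686/6223 - 1/9 = 161951/56007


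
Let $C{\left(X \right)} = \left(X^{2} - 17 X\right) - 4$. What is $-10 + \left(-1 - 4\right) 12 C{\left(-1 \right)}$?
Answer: $-850$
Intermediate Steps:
$C{\left(X \right)} = -4 + X^{2} - 17 X$
$-10 + \left(-1 - 4\right) 12 C{\left(-1 \right)} = -10 + \left(-1 - 4\right) 12 \left(-4 + \left(-1\right)^{2} - -17\right) = -10 + \left(-5\right) 12 \left(-4 + 1 + 17\right) = -10 - 840 = -850$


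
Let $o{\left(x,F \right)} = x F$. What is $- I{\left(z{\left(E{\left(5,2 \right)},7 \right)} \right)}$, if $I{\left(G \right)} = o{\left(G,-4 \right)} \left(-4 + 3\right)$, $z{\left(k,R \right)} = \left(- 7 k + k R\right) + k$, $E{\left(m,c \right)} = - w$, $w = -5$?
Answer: $-20$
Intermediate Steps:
$E{\left(m,c \right)} = 5$ ($E{\left(m,c \right)} = \left(-1\right) \left(-5\right) = 5$)
$o{\left(x,F \right)} = F x$
$z{\left(k,R \right)} = - 6 k + R k$ ($z{\left(k,R \right)} = \left(- 7 k + R k\right) + k = - 6 k + R k$)
$I{\left(G \right)} = 4 G$ ($I{\left(G \right)} = - 4 G \left(-4 + 3\right) = - 4 G \left(-1\right) = 4 G$)
$- I{\left(z{\left(E{\left(5,2 \right)},7 \right)} \right)} = - 4 \cdot 5 \left(-6 + 7\right) = - 4 \cdot 5 \cdot 1 = - 4 \cdot 5 = \left(-1\right) 20 = -20$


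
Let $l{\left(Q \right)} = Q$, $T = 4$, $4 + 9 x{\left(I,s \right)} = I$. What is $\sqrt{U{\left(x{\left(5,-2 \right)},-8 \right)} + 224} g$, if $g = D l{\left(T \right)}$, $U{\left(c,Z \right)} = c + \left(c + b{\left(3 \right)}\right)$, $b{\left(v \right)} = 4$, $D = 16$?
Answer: $\frac{64 \sqrt{2054}}{3} \approx 966.85$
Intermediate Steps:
$x{\left(I,s \right)} = - \frac{4}{9} + \frac{I}{9}$
$U{\left(c,Z \right)} = 4 + 2 c$ ($U{\left(c,Z \right)} = c + \left(c + 4\right) = c + \left(4 + c\right) = 4 + 2 c$)
$g = 64$ ($g = 16 \cdot 4 = 64$)
$\sqrt{U{\left(x{\left(5,-2 \right)},-8 \right)} + 224} g = \sqrt{\left(4 + 2 \left(- \frac{4}{9} + \frac{1}{9} \cdot 5\right)\right) + 224} \cdot 64 = \sqrt{\left(4 + 2 \left(- \frac{4}{9} + \frac{5}{9}\right)\right) + 224} \cdot 64 = \sqrt{\left(4 + 2 \cdot \frac{1}{9}\right) + 224} \cdot 64 = \sqrt{\left(4 + \frac{2}{9}\right) + 224} \cdot 64 = \sqrt{\frac{38}{9} + 224} \cdot 64 = \sqrt{\frac{2054}{9}} \cdot 64 = \frac{\sqrt{2054}}{3} \cdot 64 = \frac{64 \sqrt{2054}}{3}$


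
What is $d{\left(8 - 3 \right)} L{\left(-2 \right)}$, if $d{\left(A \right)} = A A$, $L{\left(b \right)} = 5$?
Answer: $125$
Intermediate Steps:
$d{\left(A \right)} = A^{2}$
$d{\left(8 - 3 \right)} L{\left(-2 \right)} = \left(8 - 3\right)^{2} \cdot 5 = 5^{2} \cdot 5 = 25 \cdot 5 = 125$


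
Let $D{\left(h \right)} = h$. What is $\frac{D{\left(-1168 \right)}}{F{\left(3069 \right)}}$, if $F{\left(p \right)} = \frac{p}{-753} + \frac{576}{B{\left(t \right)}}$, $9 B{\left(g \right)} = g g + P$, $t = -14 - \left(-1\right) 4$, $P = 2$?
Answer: $- \frac{4983856}{199473} \approx -24.985$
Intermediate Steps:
$t = -10$ ($t = -14 - -4 = -14 + 4 = -10$)
$B{\left(g \right)} = \frac{2}{9} + \frac{g^{2}}{9}$ ($B{\left(g \right)} = \frac{g g + 2}{9} = \frac{g^{2} + 2}{9} = \frac{2 + g^{2}}{9} = \frac{2}{9} + \frac{g^{2}}{9}$)
$F{\left(p \right)} = \frac{864}{17} - \frac{p}{753}$ ($F{\left(p \right)} = \frac{p}{-753} + \frac{576}{\frac{2}{9} + \frac{\left(-10\right)^{2}}{9}} = p \left(- \frac{1}{753}\right) + \frac{576}{\frac{2}{9} + \frac{1}{9} \cdot 100} = - \frac{p}{753} + \frac{576}{\frac{2}{9} + \frac{100}{9}} = - \frac{p}{753} + \frac{576}{\frac{34}{3}} = - \frac{p}{753} + 576 \cdot \frac{3}{34} = - \frac{p}{753} + \frac{864}{17} = \frac{864}{17} - \frac{p}{753}$)
$\frac{D{\left(-1168 \right)}}{F{\left(3069 \right)}} = - \frac{1168}{\frac{864}{17} - \frac{1023}{251}} = - \frac{1168}{\frac{199473}{4267}} = \left(-1168\right) \frac{4267}{199473} = - \frac{4983856}{199473}$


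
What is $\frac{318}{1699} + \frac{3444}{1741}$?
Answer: $\frac{6404994}{2957959} \approx 2.1653$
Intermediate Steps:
$\frac{318}{1699} + \frac{3444}{1741} = \frac{6404994}{2957959}$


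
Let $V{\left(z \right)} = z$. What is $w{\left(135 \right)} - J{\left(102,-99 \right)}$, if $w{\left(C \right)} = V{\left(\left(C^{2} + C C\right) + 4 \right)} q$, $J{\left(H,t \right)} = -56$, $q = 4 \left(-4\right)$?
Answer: $-583208$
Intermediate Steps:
$q = -16$
$w{\left(C \right)} = -64 - 32 C^{2}$ ($w{\left(C \right)} = \left(\left(C^{2} + C C\right) + 4\right) \left(-16\right) = \left(\left(C^{2} + C^{2}\right) + 4\right) \left(-16\right) = \left(2 C^{2} + 4\right) \left(-16\right) = \left(4 + 2 C^{2}\right) \left(-16\right) = -64 - 32 C^{2}$)
$w{\left(135 \right)} - J{\left(102,-99 \right)} = \left(-64 - 32 \cdot 135^{2}\right) - -56 = \left(-64 - 583200\right) + 56 = -583264 + 56 = -583208$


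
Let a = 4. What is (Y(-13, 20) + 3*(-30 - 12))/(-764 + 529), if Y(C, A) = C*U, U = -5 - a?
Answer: 9/235 ≈ 0.038298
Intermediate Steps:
U = -9 (U = -5 - 1*4 = -5 - 4 = -9)
Y(C, A) = -9*C (Y(C, A) = C*(-9) = -9*C)
(Y(-13, 20) + 3*(-30 - 12))/(-764 + 529) = (-9*(-13) + 3*(-30 - 12))/(-764 + 529) = (117 + 3*(-42))/(-235) = (117 - 126)*(-1/235) = -9*(-1/235) = 9/235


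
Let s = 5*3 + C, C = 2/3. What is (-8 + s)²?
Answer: 529/9 ≈ 58.778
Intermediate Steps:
C = ⅔ (C = 2*(⅓) = ⅔ ≈ 0.66667)
s = 47/3 (s = 5*3 + ⅔ = 15 + ⅔ = 47/3 ≈ 15.667)
(-8 + s)² = (-8 + 47/3)² = (23/3)² = 529/9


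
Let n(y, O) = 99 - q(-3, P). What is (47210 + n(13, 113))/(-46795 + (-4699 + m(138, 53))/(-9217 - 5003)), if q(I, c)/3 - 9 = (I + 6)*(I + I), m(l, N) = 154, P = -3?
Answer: -14958176/14787119 ≈ -1.0116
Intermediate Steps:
q(I, c) = 27 + 6*I*(6 + I) (q(I, c) = 27 + 3*((I + 6)*(I + I)) = 27 + 3*((6 + I)*(2*I)) = 27 + 3*(2*I*(6 + I)) = 27 + 6*I*(6 + I))
n(y, O) = 126 (n(y, O) = 99 - (27 + 6*(-3)**2 + 36*(-3)) = 99 - (27 + 6*9 - 108) = 99 - (27 + 54 - 108) = 99 - 1*(-27) = 99 + 27 = 126)
(47210 + n(13, 113))/(-46795 + (-4699 + m(138, 53))/(-9217 - 5003)) = (47210 + 126)/(-46795 + (-4699 + 154)/(-9217 - 5003)) = 47336/(-46795 - 4545/(-14220)) = 47336/(-46795 - 4545*(-1/14220)) = 47336/(-46795 + 101/316) = 47336/(-14787119/316) = 47336*(-316/14787119) = -14958176/14787119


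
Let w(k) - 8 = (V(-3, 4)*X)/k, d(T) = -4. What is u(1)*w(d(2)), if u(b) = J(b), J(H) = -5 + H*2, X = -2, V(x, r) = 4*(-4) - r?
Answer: 6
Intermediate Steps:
V(x, r) = -16 - r
J(H) = -5 + 2*H
u(b) = -5 + 2*b
w(k) = 8 + 40/k (w(k) = 8 + ((-16 - 1*4)*(-2))/k = 8 + ((-16 - 4)*(-2))/k = 8 + (-20*(-2))/k = 8 + 40/k)
u(1)*w(d(2)) = (-5 + 2*1)*(8 + 40/(-4)) = (-5 + 2)*(8 + 40*(-1/4)) = -3*(8 - 10) = -3*(-2) = 6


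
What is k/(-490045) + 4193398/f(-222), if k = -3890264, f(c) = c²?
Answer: 1123340746943/12075688890 ≈ 93.025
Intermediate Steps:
k/(-490045) + 4193398/f(-222) = -3890264/(-490045) + 4193398/((-222)²) = -3890264*(-1/490045) + 4193398/49284 = 3890264/490045 + 4193398*(1/49284) = 3890264/490045 + 2096699/24642 = 1123340746943/12075688890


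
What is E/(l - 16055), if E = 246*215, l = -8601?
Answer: -26445/12328 ≈ -2.1451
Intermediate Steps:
E = 52890
E/(l - 16055) = 52890/(-8601 - 16055) = 52890/(-24656) = 52890*(-1/24656) = -26445/12328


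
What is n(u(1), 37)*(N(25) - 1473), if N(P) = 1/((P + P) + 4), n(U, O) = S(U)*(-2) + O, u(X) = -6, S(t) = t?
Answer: -3897509/54 ≈ -72176.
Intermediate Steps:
n(U, O) = O - 2*U (n(U, O) = U*(-2) + O = -2*U + O = O - 2*U)
N(P) = 1/(4 + 2*P) (N(P) = 1/(2*P + 4) = 1/(4 + 2*P))
n(u(1), 37)*(N(25) - 1473) = (37 - 2*(-6))*(1/(2*(2 + 25)) - 1473) = (37 + 12)*((½)/27 - 1473) = 49*((½)*(1/27) - 1473) = 49*(1/54 - 1473) = 49*(-79541/54) = -3897509/54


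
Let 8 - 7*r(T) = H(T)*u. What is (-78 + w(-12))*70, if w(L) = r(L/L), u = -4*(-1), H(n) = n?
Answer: -5420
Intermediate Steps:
u = 4
r(T) = 8/7 - 4*T/7 (r(T) = 8/7 - T*4/7 = 8/7 - 4*T/7)
w(L) = 4/7 (w(L) = 8/7 - 4*L/(7*L) = 8/7 - 4/7*1 = 8/7 - 4/7 = 4/7)
(-78 + w(-12))*70 = (-78 + 4/7)*70 = -542/7*70 = -5420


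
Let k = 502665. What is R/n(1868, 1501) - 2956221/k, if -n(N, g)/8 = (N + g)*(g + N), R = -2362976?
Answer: -11135037045067/1901776226355 ≈ -5.8551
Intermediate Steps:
n(N, g) = -8*(N + g)**2 (n(N, g) = -8*(N + g)*(g + N) = -8*(N + g)*(N + g) = -8*(N + g)**2)
R/n(1868, 1501) - 2956221/k = -2362976*(-1/(8*(1868 + 1501)**2)) - 2956221/502665 = -2362976/((-8*3369**2)) - 2956221*1/502665 = -2362976/((-8*11350161)) - 985407/167555 = -2362976/(-90801288) - 985407/167555 = -2362976*(-1/90801288) - 985407/167555 = 295372/11350161 - 985407/167555 = -11135037045067/1901776226355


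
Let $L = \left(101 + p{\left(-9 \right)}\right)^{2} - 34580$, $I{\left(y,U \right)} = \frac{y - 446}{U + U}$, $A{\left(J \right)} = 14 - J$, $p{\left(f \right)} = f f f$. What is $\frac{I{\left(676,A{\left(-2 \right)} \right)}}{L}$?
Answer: $\frac{115}{5756864} \approx 1.9976 \cdot 10^{-5}$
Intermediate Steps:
$p{\left(f \right)} = f^{3}$ ($p{\left(f \right)} = f^{2} f = f^{3}$)
$I{\left(y,U \right)} = \frac{-446 + y}{2 U}$
$L = 359804$ ($L = \left(101 + \left(-9\right)^{3}\right)^{2} - 34580 = \left(101 - 729\right)^{2} - 34580 = \left(-628\right)^{2} - 34580 = 394384 - 34580 = 359804$)
$\frac{I{\left(676,A{\left(-2 \right)} \right)}}{L} = \frac{\frac{1}{2} \frac{1}{14 - -2} \left(-446 + 676\right)}{359804} = \frac{1}{2} \frac{1}{14 + 2} \cdot 230 \cdot \frac{1}{359804} = \frac{1}{2} \cdot \frac{1}{16} \cdot 230 \cdot \frac{1}{359804} = \frac{115}{16} \cdot \frac{1}{359804} = \frac{115}{5756864}$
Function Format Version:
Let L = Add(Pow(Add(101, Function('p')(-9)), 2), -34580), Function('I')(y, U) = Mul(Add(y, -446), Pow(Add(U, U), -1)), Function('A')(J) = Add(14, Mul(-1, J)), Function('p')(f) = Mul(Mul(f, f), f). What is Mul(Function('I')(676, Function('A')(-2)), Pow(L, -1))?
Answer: Rational(115, 5756864) ≈ 1.9976e-5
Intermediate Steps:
Function('p')(f) = Pow(f, 3) (Function('p')(f) = Mul(Pow(f, 2), f) = Pow(f, 3))
Function('I')(y, U) = Mul(Rational(1, 2), Pow(U, -1), Add(-446, y)) (Function('I')(y, U) = Mul(Add(-446, y), Pow(Mul(2, U), -1)) = Mul(Add(-446, y), Mul(Rational(1, 2), Pow(U, -1))) = Mul(Rational(1, 2), Pow(U, -1), Add(-446, y)))
L = 359804 (L = Add(Pow(Add(101, Pow(-9, 3)), 2), -34580) = Add(Pow(Add(101, -729), 2), -34580) = Add(Pow(-628, 2), -34580) = Add(394384, -34580) = 359804)
Mul(Function('I')(676, Function('A')(-2)), Pow(L, -1)) = Mul(Mul(Rational(1, 2), Pow(Add(14, Mul(-1, -2)), -1), Add(-446, 676)), Pow(359804, -1)) = Mul(Mul(Rational(1, 2), Pow(Add(14, 2), -1), 230), Rational(1, 359804)) = Mul(Mul(Rational(1, 2), Pow(16, -1), 230), Rational(1, 359804)) = Mul(Mul(Rational(1, 2), Rational(1, 16), 230), Rational(1, 359804)) = Mul(Rational(115, 16), Rational(1, 359804)) = Rational(115, 5756864)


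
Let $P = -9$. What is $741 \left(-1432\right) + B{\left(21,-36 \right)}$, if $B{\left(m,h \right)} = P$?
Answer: $-1061121$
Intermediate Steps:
$B{\left(m,h \right)} = -9$
$741 \left(-1432\right) + B{\left(21,-36 \right)} = 741 \left(-1432\right) - 9 = -1061112 - 9 = -1061121$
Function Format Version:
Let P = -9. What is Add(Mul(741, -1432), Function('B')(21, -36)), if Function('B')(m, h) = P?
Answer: -1061121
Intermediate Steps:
Function('B')(m, h) = -9
Add(Mul(741, -1432), Function('B')(21, -36)) = Add(Mul(741, -1432), -9) = Add(-1061112, -9) = -1061121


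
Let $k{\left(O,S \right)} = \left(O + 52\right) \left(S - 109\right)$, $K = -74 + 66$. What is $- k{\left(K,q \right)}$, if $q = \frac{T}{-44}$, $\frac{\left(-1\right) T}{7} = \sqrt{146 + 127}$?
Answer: $4796 - 7 \sqrt{273} \approx 4680.3$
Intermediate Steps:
$T = - 7 \sqrt{273}$ ($T = - 7 \sqrt{146 + 127} = - 7 \sqrt{273} \approx -115.66$)
$q = \frac{7 \sqrt{273}}{44}$ ($q = \frac{\left(-7\right) \sqrt{273}}{-44} = - 7 \sqrt{273} \left(- \frac{1}{44}\right) = \frac{7 \sqrt{273}}{44} \approx 2.6286$)
$K = -8$
$k{\left(O,S \right)} = \left(-109 + S\right) \left(52 + O\right)$ ($k{\left(O,S \right)} = \left(52 + O\right) \left(-109 + S\right) = \left(-109 + S\right) \left(52 + O\right)$)
$- k{\left(K,q \right)} = - (-5668 - -872 + 52 \frac{7 \sqrt{273}}{44} - 8 \frac{7 \sqrt{273}}{44}) = - (-5668 + 872 + \frac{91 \sqrt{273}}{11} - \frac{14 \sqrt{273}}{11}) = - (-4796 + 7 \sqrt{273}) = 4796 - 7 \sqrt{273}$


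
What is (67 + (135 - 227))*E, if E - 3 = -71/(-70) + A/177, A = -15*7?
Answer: -70645/826 ≈ -85.527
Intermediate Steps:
A = -105
E = 14129/4130 (E = 3 + (-71/(-70) - 105/177) = 3 + (-71*(-1/70) - 105*1/177) = 3 + (71/70 - 35/59) = 3 + 1739/4130 = 14129/4130 ≈ 3.4211)
(67 + (135 - 227))*E = (67 + (135 - 227))*(14129/4130) = (67 - 92)*(14129/4130) = -25*14129/4130 = -70645/826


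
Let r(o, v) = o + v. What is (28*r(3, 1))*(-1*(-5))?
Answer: 560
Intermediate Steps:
(28*r(3, 1))*(-1*(-5)) = (28*(3 + 1))*(-1*(-5)) = (28*4)*5 = 112*5 = 560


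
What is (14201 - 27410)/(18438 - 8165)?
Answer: -13209/10273 ≈ -1.2858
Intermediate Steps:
(14201 - 27410)/(18438 - 8165) = -13209/10273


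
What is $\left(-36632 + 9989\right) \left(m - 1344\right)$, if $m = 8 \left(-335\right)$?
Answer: $107211432$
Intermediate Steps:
$m = -2680$
$\left(-36632 + 9989\right) \left(m - 1344\right) = \left(-36632 + 9989\right) \left(-2680 - 1344\right) = \left(-26643\right) \left(-4024\right) = 107211432$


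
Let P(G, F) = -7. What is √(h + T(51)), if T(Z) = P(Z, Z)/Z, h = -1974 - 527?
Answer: I*√6505458/51 ≈ 50.011*I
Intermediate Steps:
h = -2501
T(Z) = -7/Z
√(h + T(51)) = √(-2501 - 7/51) = √(-127558/51) = I*√6505458/51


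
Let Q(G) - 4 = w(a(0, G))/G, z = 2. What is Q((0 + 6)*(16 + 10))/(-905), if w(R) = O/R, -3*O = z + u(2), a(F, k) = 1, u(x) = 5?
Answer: -373/84708 ≈ -0.0044034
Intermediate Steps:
O = -7/3 (O = -(2 + 5)/3 = -⅓*7 = -7/3 ≈ -2.3333)
w(R) = -7/(3*R)
Q(G) = 4 - 7/(3*G) (Q(G) = 4 + (-7/3/1)/G = 4 + (-7/3*1)/G = 4 - 7/(3*G))
Q((0 + 6)*(16 + 10))/(-905) = (4 - 7*1/((0 + 6)*(16 + 10))/3)/(-905) = (4 - 7/(3*(6*26)))*(-1/905) = (4 - 7/3/156)*(-1/905) = (4 - 7/3*1/156)*(-1/905) = (4 - 7/468)*(-1/905) = (1865/468)*(-1/905) = -373/84708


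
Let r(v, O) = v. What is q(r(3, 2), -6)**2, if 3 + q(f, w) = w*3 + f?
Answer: 324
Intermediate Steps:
q(f, w) = -3 + f + 3*w (q(f, w) = -3 + (w*3 + f) = -3 + (3*w + f) = -3 + (f + 3*w) = -3 + f + 3*w)
q(r(3, 2), -6)**2 = (-3 + 3 + 3*(-6))**2 = (-3 + 3 - 18)**2 = (-18)**2 = 324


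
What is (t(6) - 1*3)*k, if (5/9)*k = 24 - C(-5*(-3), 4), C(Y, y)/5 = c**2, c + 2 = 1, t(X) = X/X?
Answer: -342/5 ≈ -68.400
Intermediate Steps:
t(X) = 1
c = -1 (c = -2 + 1 = -1)
C(Y, y) = 5 (C(Y, y) = 5*(-1)**2 = 5*1 = 5)
k = 171/5 (k = 9*(24 - 1*5)/5 = 9*(24 - 5)/5 = (9/5)*19 = 171/5 ≈ 34.200)
(t(6) - 1*3)*k = (1 - 1*3)*(171/5) = (1 - 3)*(171/5) = -2*171/5 = -342/5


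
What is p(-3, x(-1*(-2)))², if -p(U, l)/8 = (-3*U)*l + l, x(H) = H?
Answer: 25600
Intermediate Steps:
p(U, l) = -8*l + 24*U*l (p(U, l) = -8*((-3*U)*l + l) = -8*(-3*U*l + l) = -8*(l - 3*U*l) = -8*l + 24*U*l)
p(-3, x(-1*(-2)))² = (8*(-1*(-2))*(-1 + 3*(-3)))² = (8*2*(-1 - 9))² = (8*2*(-10))² = (-160)² = 25600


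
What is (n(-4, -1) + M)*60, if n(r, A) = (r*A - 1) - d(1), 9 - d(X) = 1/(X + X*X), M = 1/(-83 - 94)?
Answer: -19490/59 ≈ -330.34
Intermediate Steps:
M = -1/177 (M = 1/(-177) = -1/177 ≈ -0.0056497)
d(X) = 9 - 1/(X + X²) (d(X) = 9 - 1/(X + X*X) = 9 - 1/(X + X²))
n(r, A) = -19/2 + A*r (n(r, A) = (r*A - 1) - (-1 + 9*1 + 9*1²)/(1*(1 + 1)) = (A*r - 1) - (-1 + 9 + 9*1)/2 = (-1 + A*r) - (-1 + 9 + 9)/2 = (-1 + A*r) - 17/2 = -19/2 + A*r)
(n(-4, -1) + M)*60 = ((-19/2 - 1*(-4)) - 1/177)*60 = ((-19/2 + 4) - 1/177)*60 = (-11/2 - 1/177)*60 = -1949/354*60 = -19490/59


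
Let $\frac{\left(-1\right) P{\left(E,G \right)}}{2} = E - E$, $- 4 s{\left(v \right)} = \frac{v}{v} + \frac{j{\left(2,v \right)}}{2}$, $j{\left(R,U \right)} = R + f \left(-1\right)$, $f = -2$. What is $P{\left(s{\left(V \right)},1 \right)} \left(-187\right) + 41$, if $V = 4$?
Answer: $41$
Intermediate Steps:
$j{\left(R,U \right)} = 2 + R$ ($j{\left(R,U \right)} = R - -2 = R + 2 = 2 + R$)
$s{\left(v \right)} = - \frac{3}{4}$ ($s{\left(v \right)} = - \frac{\frac{v}{v} + \frac{2 + 2}{2}}{4} = - \frac{1 + 4 \cdot \frac{1}{2}}{4} = - \frac{1 + 2}{4} = \left(- \frac{1}{4}\right) 3 = - \frac{3}{4}$)
$P{\left(E,G \right)} = 0$ ($P{\left(E,G \right)} = - 2 \left(E - E\right) = \left(-2\right) 0 = 0$)
$P{\left(s{\left(V \right)},1 \right)} \left(-187\right) + 41 = 0 \left(-187\right) + 41 = 0 + 41 = 41$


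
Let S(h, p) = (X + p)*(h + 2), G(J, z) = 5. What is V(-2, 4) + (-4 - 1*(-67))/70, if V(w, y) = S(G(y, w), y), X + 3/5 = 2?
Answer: 387/10 ≈ 38.700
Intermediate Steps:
X = 7/5 (X = -3/5 + 2 = 7/5 ≈ 1.4000)
S(h, p) = (2 + h)*(7/5 + p) (S(h, p) = (7/5 + p)*(h + 2) = (7/5 + p)*(2 + h) = (2 + h)*(7/5 + p))
V(w, y) = 49/5 + 7*y (V(w, y) = 14/5 + 2*y + (7/5)*5 + 5*y = 14/5 + 2*y + 7 + 5*y = 49/5 + 7*y)
V(-2, 4) + (-4 - 1*(-67))/70 = (49/5 + 7*4) + (-4 - 1*(-67))/70 = (49/5 + 28) + (-4 + 67)/70 = 189/5 + (1/70)*63 = 189/5 + 9/10 = 387/10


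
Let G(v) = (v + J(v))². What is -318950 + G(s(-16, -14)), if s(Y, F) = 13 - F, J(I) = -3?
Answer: -318374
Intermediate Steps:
G(v) = (-3 + v)² (G(v) = (v - 3)² = (-3 + v)²)
-318950 + G(s(-16, -14)) = -318950 + (-3 + (13 - 1*(-14)))² = -318950 + (-3 + (13 + 14))² = -318950 + (-3 + 27)² = -318950 + 24² = -318950 + 576 = -318374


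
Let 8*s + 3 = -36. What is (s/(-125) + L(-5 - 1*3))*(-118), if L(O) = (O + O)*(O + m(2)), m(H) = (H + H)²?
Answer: 7549699/500 ≈ 15099.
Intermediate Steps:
s = -39/8 (s = -3/8 + (⅛)*(-36) = -3/8 - 9/2 = -39/8 ≈ -4.8750)
m(H) = 4*H² (m(H) = (2*H)² = 4*H²)
L(O) = 2*O*(16 + O) (L(O) = (O + O)*(O + 4*2²) = (2*O)*(O + 4*4) = (2*O)*(O + 16) = (2*O)*(16 + O) = 2*O*(16 + O))
(s/(-125) + L(-5 - 1*3))*(-118) = (-39/8/(-125) + 2*(-5 - 1*3)*(16 + (-5 - 1*3)))*(-118) = (-39/8*(-1/125) + 2*(-5 - 3)*(16 + (-5 - 3)))*(-118) = (39/1000 + 2*(-8)*(16 - 8))*(-118) = (39/1000 + 2*(-8)*8)*(-118) = (39/1000 - 128)*(-118) = -127961/1000*(-118) = 7549699/500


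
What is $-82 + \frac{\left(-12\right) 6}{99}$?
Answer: $- \frac{910}{11} \approx -82.727$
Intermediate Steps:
$-82 + \frac{\left(-12\right) 6}{99} = -82 - \frac{8}{11} = - \frac{910}{11}$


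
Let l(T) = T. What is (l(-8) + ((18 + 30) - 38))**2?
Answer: 4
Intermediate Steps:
(l(-8) + ((18 + 30) - 38))**2 = (-8 + ((18 + 30) - 38))**2 = (-8 + (48 - 38))**2 = (-8 + 10)**2 = 2**2 = 4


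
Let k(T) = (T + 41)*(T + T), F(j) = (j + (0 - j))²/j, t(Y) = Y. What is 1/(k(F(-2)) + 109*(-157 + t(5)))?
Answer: -1/16568 ≈ -6.0357e-5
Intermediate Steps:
F(j) = 0 (F(j) = (j - j)²/j = 0²/j = 0/j = 0)
k(T) = 2*T*(41 + T) (k(T) = (41 + T)*(2*T) = 2*T*(41 + T))
1/(k(F(-2)) + 109*(-157 + t(5))) = 1/(2*0*(41 + 0) + 109*(-157 + 5)) = 1/(2*0*41 + 109*(-152)) = 1/(0 - 16568) = 1/(-16568) = -1/16568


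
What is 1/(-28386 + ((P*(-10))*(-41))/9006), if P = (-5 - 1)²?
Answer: -1501/42604926 ≈ -3.5231e-5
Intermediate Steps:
P = 36 (P = (-6)² = 36)
1/(-28386 + ((P*(-10))*(-41))/9006) = 1/(-28386 + ((36*(-10))*(-41))/9006) = 1/(-28386 - 360*(-41)*(1/9006)) = 1/(-28386 + 14760*(1/9006)) = 1/(-28386 + 2460/1501) = 1/(-42604926/1501) = -1501/42604926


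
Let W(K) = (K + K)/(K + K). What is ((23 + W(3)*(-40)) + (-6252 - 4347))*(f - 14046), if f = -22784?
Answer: 390987280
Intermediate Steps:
W(K) = 1 (W(K) = (2*K)/((2*K)) = (2*K)*(1/(2*K)) = 1)
((23 + W(3)*(-40)) + (-6252 - 4347))*(f - 14046) = ((23 + 1*(-40)) + (-6252 - 4347))*(-22784 - 14046) = ((23 - 40) - 10599)*(-36830) = (-17 - 10599)*(-36830) = -10616*(-36830) = 390987280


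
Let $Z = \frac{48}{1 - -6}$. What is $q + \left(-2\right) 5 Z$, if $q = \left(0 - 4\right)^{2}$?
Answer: $- \frac{368}{7} \approx -52.571$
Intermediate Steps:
$Z = \frac{48}{7}$ ($Z = \frac{48}{1 + 6} = \frac{48}{7} \approx 6.8571$)
$q = 16$ ($q = \left(-4\right)^{2} = 16$)
$q + \left(-2\right) 5 Z = 16 + \left(-2\right) 5 \cdot \frac{48}{7} = 16 - \frac{480}{7} = - \frac{368}{7}$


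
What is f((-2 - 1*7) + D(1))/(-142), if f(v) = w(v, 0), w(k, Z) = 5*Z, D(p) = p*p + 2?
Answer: 0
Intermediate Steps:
D(p) = 2 + p² (D(p) = p² + 2 = 2 + p²)
f(v) = 0 (f(v) = 5*0 = 0)
f((-2 - 1*7) + D(1))/(-142) = 0/(-142) = 0*(-1/142) = 0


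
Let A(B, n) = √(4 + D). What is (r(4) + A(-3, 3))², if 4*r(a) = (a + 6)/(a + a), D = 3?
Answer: 1817/256 + 5*√7/8 ≈ 8.7513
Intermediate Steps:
A(B, n) = √7 (A(B, n) = √(4 + 3) = √7)
r(a) = (6 + a)/(8*a) (r(a) = ((a + 6)/(a + a))/4 = ((6 + a)/((2*a)))/4 = ((6 + a)*(1/(2*a)))/4 = ((6 + a)/(2*a))/4 = (6 + a)/(8*a))
(r(4) + A(-3, 3))² = ((⅛)*(6 + 4)/4 + √7)² = ((⅛)*(¼)*10 + √7)² = (5/16 + √7)²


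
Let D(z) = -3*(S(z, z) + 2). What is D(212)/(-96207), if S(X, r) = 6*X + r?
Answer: 1486/32069 ≈ 0.046338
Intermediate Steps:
S(X, r) = r + 6*X
D(z) = -6 - 21*z (D(z) = -3*((z + 6*z) + 2) = -3*(7*z + 2) = -3*(2 + 7*z) = -6 - 21*z)
D(212)/(-96207) = (-6 - 21*212)/(-96207) = (-6 - 4452)*(-1/96207) = -4458*(-1/96207) = 1486/32069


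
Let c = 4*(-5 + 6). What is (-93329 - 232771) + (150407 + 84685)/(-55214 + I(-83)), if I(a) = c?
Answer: -9002108046/27605 ≈ -3.2610e+5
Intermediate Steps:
c = 4 (c = 4*1 = 4)
I(a) = 4
(-93329 - 232771) + (150407 + 84685)/(-55214 + I(-83)) = (-93329 - 232771) + (150407 + 84685)/(-55214 + 4) = -326100 + 235092/(-55210) = -326100 + 235092*(-1/55210) = -326100 - 117546/27605 = -9002108046/27605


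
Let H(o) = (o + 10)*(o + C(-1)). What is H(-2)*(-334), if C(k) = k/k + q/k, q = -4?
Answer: -8016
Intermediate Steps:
C(k) = 1 - 4/k (C(k) = k/k - 4/k = 1 - 4/k)
H(o) = (5 + o)*(10 + o) (H(o) = (o + 10)*(o + (-4 - 1)/(-1)) = (10 + o)*(o - 1*(-5)) = (10 + o)*(o + 5) = (10 + o)*(5 + o) = (5 + o)*(10 + o))
H(-2)*(-334) = (50 + (-2)² + 15*(-2))*(-334) = (50 + 4 - 30)*(-334) = 24*(-334) = -8016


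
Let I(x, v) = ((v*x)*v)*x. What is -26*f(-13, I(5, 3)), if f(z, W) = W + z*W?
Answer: 70200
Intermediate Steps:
I(x, v) = v²*x² (I(x, v) = (x*v²)*x = v²*x²)
f(z, W) = W + W*z
-26*f(-13, I(5, 3)) = -26*3²*5²*(1 - 13) = -26*9*25*(-12) = -5850*(-12) = -26*(-2700) = 70200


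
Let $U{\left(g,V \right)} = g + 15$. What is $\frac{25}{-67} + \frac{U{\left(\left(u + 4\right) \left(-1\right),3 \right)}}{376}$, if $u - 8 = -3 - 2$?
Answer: $- \frac{1108}{3149} \approx -0.35186$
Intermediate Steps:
$u = 3$ ($u = 8 - 5 = 3$)
$U{\left(g,V \right)} = 15 + g$
$\frac{25}{-67} + \frac{U{\left(\left(u + 4\right) \left(-1\right),3 \right)}}{376} = \frac{25}{-67} + \frac{15 + \left(3 + 4\right) \left(-1\right)}{376} = 25 \left(- \frac{1}{67}\right) + \left(15 + 7 \left(-1\right)\right) \frac{1}{376} = - \frac{25}{67} + \left(15 - 7\right) \frac{1}{376} = - \frac{25}{67} + 8 \cdot \frac{1}{376} = - \frac{25}{67} + \frac{1}{47} = - \frac{1108}{3149}$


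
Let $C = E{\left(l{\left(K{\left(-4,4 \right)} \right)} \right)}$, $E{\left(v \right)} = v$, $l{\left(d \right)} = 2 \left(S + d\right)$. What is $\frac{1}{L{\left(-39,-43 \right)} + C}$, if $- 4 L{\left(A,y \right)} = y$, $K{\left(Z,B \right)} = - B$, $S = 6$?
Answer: $\frac{4}{59} \approx 0.067797$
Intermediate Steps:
$L{\left(A,y \right)} = - \frac{y}{4}$
$l{\left(d \right)} = 12 + 2 d$ ($l{\left(d \right)} = 2 \left(6 + d\right) = 12 + 2 d$)
$C = 4$ ($C = 12 + 2 \left(\left(-1\right) 4\right) = 12 + 2 \left(-4\right) = 12 - 8 = 4$)
$\frac{1}{L{\left(-39,-43 \right)} + C} = \frac{1}{\left(- \frac{1}{4}\right) \left(-43\right) + 4} = \frac{1}{\frac{43}{4} + 4} = \frac{1}{\frac{59}{4}} = \frac{4}{59}$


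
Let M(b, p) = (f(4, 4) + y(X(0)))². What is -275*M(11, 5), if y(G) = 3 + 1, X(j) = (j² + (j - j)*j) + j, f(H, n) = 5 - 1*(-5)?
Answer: -53900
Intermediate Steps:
f(H, n) = 10 (f(H, n) = 5 + 5 = 10)
X(j) = j + j² (X(j) = (j² + 0*j) + j = (j² + 0) + j = j² + j = j + j²)
y(G) = 4
M(b, p) = 196 (M(b, p) = (10 + 4)² = 14² = 196)
-275*M(11, 5) = -275*196 = -53900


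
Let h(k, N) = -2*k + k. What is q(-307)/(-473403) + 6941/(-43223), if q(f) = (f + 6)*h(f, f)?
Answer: 101173934/2923128267 ≈ 0.034612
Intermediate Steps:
h(k, N) = -k
q(f) = -f*(6 + f) (q(f) = (f + 6)*(-f) = (6 + f)*(-f) = -f*(6 + f))
q(-307)/(-473403) + 6941/(-43223) = -1*(-307)*(6 - 307)/(-473403) + 6941/(-43223) = -1*(-307)*(-301)*(-1/473403) + 6941*(-1/43223) = -92407*(-1/473403) - 6941/43223 = 13201/67629 - 6941/43223 = 101173934/2923128267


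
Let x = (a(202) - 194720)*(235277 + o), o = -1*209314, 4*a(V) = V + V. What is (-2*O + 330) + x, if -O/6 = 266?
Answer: -5052889575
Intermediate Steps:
a(V) = V/2 (a(V) = (V + V)/4 = (2*V)/4 = V/2)
o = -209314
O = -1596 (O = -6*266 = -1596)
x = -5052893097 (x = ((½)*202 - 194720)*(235277 - 209314) = (101 - 194720)*25963 = -194619*25963 = -5052893097)
(-2*O + 330) + x = (-2*(-1596) + 330) - 5052893097 = (3192 + 330) - 5052893097 = 3522 - 5052893097 = -5052889575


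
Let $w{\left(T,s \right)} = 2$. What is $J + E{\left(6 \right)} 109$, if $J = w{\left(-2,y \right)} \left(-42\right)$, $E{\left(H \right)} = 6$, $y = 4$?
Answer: $570$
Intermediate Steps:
$J = -84$ ($J = 2 \left(-42\right) = -84$)
$J + E{\left(6 \right)} 109 = -84 + 6 \cdot 109 = -84 + 654 = 570$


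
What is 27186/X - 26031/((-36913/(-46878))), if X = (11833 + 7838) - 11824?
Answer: -9574543200828/289656311 ≈ -33055.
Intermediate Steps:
X = 7847 (X = 19671 - 11824 = 7847)
27186/X - 26031/((-36913/(-46878))) = 27186/7847 - 26031/((-36913/(-46878))) = 27186*(1/7847) - 26031/((-36913*(-1/46878))) = 27186/7847 - 26031/36913/46878 = 27186/7847 - 26031*46878/36913 = 27186/7847 - 1220281218/36913 = -9574543200828/289656311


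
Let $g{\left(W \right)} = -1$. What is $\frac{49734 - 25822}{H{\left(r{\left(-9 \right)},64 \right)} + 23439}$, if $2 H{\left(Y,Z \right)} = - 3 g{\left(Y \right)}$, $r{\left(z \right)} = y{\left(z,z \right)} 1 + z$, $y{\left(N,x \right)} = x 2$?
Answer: $\frac{47824}{46881} \approx 1.0201$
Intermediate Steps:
$y{\left(N,x \right)} = 2 x$
$r{\left(z \right)} = 3 z$ ($r{\left(z \right)} = 2 z 1 + z = 2 z + z = 3 z$)
$H{\left(Y,Z \right)} = \frac{3}{2}$ ($H{\left(Y,Z \right)} = \frac{\left(-3\right) \left(-1\right)}{2} = \frac{1}{2} \cdot 3 = \frac{3}{2}$)
$\frac{49734 - 25822}{H{\left(r{\left(-9 \right)},64 \right)} + 23439} = \frac{49734 - 25822}{\frac{3}{2} + 23439} = \frac{49734 - 25822}{\frac{46881}{2}} = \left(49734 - 25822\right) \frac{2}{46881} = 23912 \cdot \frac{2}{46881} = \frac{47824}{46881}$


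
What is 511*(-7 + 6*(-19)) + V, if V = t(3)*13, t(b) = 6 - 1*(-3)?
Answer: -61714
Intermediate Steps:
t(b) = 9 (t(b) = 6 + 3 = 9)
V = 117 (V = 9*13 = 117)
511*(-7 + 6*(-19)) + V = 511*(-7 + 6*(-19)) + 117 = 511*(-7 - 114) + 117 = 511*(-121) + 117 = -61831 + 117 = -61714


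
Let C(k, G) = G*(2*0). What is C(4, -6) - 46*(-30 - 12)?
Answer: 1932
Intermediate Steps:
C(k, G) = 0 (C(k, G) = G*0 = 0)
C(4, -6) - 46*(-30 - 12) = 0 - 46*(-30 - 12) = 0 - 46*(-42) = 0 + 1932 = 1932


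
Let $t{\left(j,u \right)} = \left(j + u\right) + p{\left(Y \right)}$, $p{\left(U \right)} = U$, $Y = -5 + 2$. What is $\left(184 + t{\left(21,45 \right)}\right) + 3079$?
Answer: $3326$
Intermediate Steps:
$Y = -3$
$t{\left(j,u \right)} = -3 + j + u$ ($t{\left(j,u \right)} = \left(j + u\right) - 3 = -3 + j + u$)
$\left(184 + t{\left(21,45 \right)}\right) + 3079 = \left(184 + \left(-3 + 21 + 45\right)\right) + 3079 = \left(184 + 63\right) + 3079 = 247 + 3079 = 3326$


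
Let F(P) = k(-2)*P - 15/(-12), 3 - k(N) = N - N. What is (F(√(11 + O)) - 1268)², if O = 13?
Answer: 25677945/16 - 15201*√6 ≈ 1.5676e+6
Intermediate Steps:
k(N) = 3 (k(N) = 3 - (N - N) = 3 - 1*0 = 3 + 0 = 3)
F(P) = 5/4 + 3*P (F(P) = 3*P - 15/(-12) = 3*P - 15*(-1/12) = 3*P + 5/4 = 5/4 + 3*P)
(F(√(11 + O)) - 1268)² = ((5/4 + 3*√(11 + 13)) - 1268)² = ((5/4 + 3*√24) - 1268)² = ((5/4 + 3*(2*√6)) - 1268)² = ((5/4 + 6*√6) - 1268)² = (-5067/4 + 6*√6)²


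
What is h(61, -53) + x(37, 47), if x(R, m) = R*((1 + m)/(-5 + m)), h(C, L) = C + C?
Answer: 1150/7 ≈ 164.29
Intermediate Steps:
h(C, L) = 2*C
x(R, m) = R*(1 + m)/(-5 + m) (x(R, m) = R*((1 + m)/(-5 + m)) = R*(1 + m)/(-5 + m))
h(61, -53) + x(37, 47) = 2*61 + 37*(1 + 47)/(-5 + 47) = 122 + 37*48/42 = 122 + 37*(1/42)*48 = 122 + 296/7 = 1150/7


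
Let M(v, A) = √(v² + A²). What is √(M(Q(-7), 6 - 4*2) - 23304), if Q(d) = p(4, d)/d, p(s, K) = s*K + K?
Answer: √(-23304 + √29) ≈ 152.64*I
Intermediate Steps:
p(s, K) = K + K*s (p(s, K) = K*s + K = K + K*s)
Q(d) = 5 (Q(d) = (d*(1 + 4))/d = (d*5)/d = (5*d)/d = 5)
M(v, A) = √(A² + v²)
√(M(Q(-7), 6 - 4*2) - 23304) = √(√((6 - 4*2)² + 5²) - 23304) = √(√((6 - 8)² + 25) - 23304) = √(√((-2)² + 25) - 23304) = √(√(4 + 25) - 23304) = √(√29 - 23304) = √(-23304 + √29)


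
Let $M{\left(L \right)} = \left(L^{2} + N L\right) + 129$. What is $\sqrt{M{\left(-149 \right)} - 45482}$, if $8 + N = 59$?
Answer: $i \sqrt{30751} \approx 175.36 i$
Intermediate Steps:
$N = 51$ ($N = -8 + 59 = 51$)
$M{\left(L \right)} = 129 + L^{2} + 51 L$ ($M{\left(L \right)} = \left(L^{2} + 51 L\right) + 129 = 129 + L^{2} + 51 L$)
$\sqrt{M{\left(-149 \right)} - 45482} = \sqrt{\left(129 + \left(-149\right)^{2} + 51 \left(-149\right)\right) - 45482} = \sqrt{\left(129 + 22201 - 7599\right) - 45482} = \sqrt{14731 - 45482} = \sqrt{-30751} = i \sqrt{30751}$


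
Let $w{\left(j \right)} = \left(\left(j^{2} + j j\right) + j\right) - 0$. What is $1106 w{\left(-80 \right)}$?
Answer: $14068320$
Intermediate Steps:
$w{\left(j \right)} = j + 2 j^{2}$ ($w{\left(j \right)} = \left(\left(j^{2} + j^{2}\right) + j\right) + 0 = \left(2 j^{2} + j\right) + 0 = \left(j + 2 j^{2}\right) + 0 = j + 2 j^{2}$)
$1106 w{\left(-80 \right)} = 1106 \left(- 80 \left(1 + 2 \left(-80\right)\right)\right) = 1106 \left(- 80 \left(1 - 160\right)\right) = 1106 \left(\left(-80\right) \left(-159\right)\right) = 1106 \cdot 12720 = 14068320$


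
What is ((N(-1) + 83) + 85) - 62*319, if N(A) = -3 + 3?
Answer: -19610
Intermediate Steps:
N(A) = 0
((N(-1) + 83) + 85) - 62*319 = ((0 + 83) + 85) - 62*319 = (83 + 85) - 19778 = 168 - 19778 = -19610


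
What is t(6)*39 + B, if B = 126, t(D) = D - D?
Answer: 126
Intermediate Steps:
t(D) = 0
t(6)*39 + B = 0*39 + 126 = 0 + 126 = 126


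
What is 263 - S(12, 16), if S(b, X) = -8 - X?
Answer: 287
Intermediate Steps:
263 - S(12, 16) = 263 - (-8 - 1*16) = 263 - (-8 - 16) = 263 - 1*(-24) = 263 + 24 = 287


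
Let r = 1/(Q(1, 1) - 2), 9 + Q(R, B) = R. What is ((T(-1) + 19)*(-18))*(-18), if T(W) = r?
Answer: 30618/5 ≈ 6123.6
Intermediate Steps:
Q(R, B) = -9 + R
r = -⅒ (r = 1/((-9 + 1) - 2) = 1/(-8 - 2) = 1/(-10) = -⅒ ≈ -0.10000)
T(W) = -⅒
((T(-1) + 19)*(-18))*(-18) = ((-⅒ + 19)*(-18))*(-18) = ((189/10)*(-18))*(-18) = -1701/5*(-18) = 30618/5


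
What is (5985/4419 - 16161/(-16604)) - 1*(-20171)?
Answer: 164464345155/8152564 ≈ 20173.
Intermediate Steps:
(5985/4419 - 16161/(-16604)) - 1*(-20171) = (5985*(1/4419) - 16161*(-1/16604)) + 20171 = (665/491 + 16161/16604) + 20171 = 18976711/8152564 + 20171 = 164464345155/8152564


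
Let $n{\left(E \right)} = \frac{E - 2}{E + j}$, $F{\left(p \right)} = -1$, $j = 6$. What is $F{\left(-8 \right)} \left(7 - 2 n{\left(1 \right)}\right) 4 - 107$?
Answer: $- \frac{953}{7} \approx -136.14$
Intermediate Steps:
$n{\left(E \right)} = \frac{-2 + E}{6 + E}$ ($n{\left(E \right)} = \frac{E - 2}{E + 6} = \frac{-2 + E}{6 + E}$)
$F{\left(-8 \right)} \left(7 - 2 n{\left(1 \right)}\right) 4 - 107 = - \left(7 - 2 \frac{-2 + 1}{6 + 1}\right) 4 - 107 = - \left(7 - 2 \cdot \frac{1}{7} \left(-1\right)\right) 4 - 107 = - \left(7 - - \frac{2}{7}\right) 4 - 107 = - \left(7 + \frac{2}{7}\right) 4 - 107 = - \frac{51 \cdot 4}{7} - 107 = \left(-1\right) \frac{204}{7} - 107 = - \frac{204}{7} - 107 = - \frac{953}{7}$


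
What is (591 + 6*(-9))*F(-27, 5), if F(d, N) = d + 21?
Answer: -3222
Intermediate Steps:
F(d, N) = 21 + d
(591 + 6*(-9))*F(-27, 5) = (591 + 6*(-9))*(21 - 27) = (591 - 54)*(-6) = 537*(-6) = -3222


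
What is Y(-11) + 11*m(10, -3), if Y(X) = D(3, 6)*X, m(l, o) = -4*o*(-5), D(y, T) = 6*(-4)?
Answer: -396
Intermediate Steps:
D(y, T) = -24
m(l, o) = 20*o
Y(X) = -24*X
Y(-11) + 11*m(10, -3) = -24*(-11) + 11*(20*(-3)) = 264 + 11*(-60) = 264 - 660 = -396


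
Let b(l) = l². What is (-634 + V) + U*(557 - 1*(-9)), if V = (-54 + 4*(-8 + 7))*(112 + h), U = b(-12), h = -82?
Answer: 79130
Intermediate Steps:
U = 144 (U = (-12)² = 144)
V = -1740 (V = (-54 + 4*(-8 + 7))*(112 - 82) = (-54 + 4*(-1))*30 = (-54 - 4)*30 = -58*30 = -1740)
(-634 + V) + U*(557 - 1*(-9)) = (-634 - 1740) + 144*(557 - 1*(-9)) = -2374 + 144*(557 + 9) = -2374 + 144*566 = -2374 + 81504 = 79130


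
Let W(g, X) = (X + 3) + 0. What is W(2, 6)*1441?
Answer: 12969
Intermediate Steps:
W(g, X) = 3 + X (W(g, X) = (3 + X) + 0 = 3 + X)
W(2, 6)*1441 = (3 + 6)*1441 = 9*1441 = 12969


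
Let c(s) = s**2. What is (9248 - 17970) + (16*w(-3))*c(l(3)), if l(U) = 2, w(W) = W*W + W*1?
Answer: -8338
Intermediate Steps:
w(W) = W + W**2 (w(W) = W**2 + W = W + W**2)
(9248 - 17970) + (16*w(-3))*c(l(3)) = (9248 - 17970) + (16*(-3*(1 - 3)))*2**2 = -8722 + (16*(-3*(-2)))*4 = -8722 + (16*6)*4 = -8722 + 96*4 = -8722 + 384 = -8338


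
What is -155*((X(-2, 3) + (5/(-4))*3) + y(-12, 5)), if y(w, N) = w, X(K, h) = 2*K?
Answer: 12245/4 ≈ 3061.3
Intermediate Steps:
-155*((X(-2, 3) + (5/(-4))*3) + y(-12, 5)) = -155*((2*(-2) + (5/(-4))*3) - 12) = -155*((-4 + (5*(-¼))*3) - 12) = -155*((-4 - 5/4*3) - 12) = -155*((-4 - 15/4) - 12) = -155*(-31/4 - 12) = -155*(-79/4) = 12245/4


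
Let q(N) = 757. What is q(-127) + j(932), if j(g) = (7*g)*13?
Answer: 85569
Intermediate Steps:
j(g) = 91*g
q(-127) + j(932) = 757 + 91*932 = 757 + 84812 = 85569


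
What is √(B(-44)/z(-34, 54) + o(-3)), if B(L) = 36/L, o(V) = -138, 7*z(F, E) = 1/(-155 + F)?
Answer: √114279/11 ≈ 30.732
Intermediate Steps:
z(F, E) = 1/(7*(-155 + F))
√(B(-44)/z(-34, 54) + o(-3)) = √((36/(-44))/((1/(7*(-155 - 34)))) - 138) = √((36*(-1/44))/(((⅐)/(-189))) - 138) = √(-9/(11*((⅐)*(-1/189))) - 138) = √(-9/(11*(-1/1323)) - 138) = √(-9/11*(-1323) - 138) = √(11907/11 - 138) = √(10389/11) = √114279/11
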